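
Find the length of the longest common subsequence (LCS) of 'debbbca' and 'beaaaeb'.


DP table for LCS of 'debbbca' and 'beaaaeb':
       b  e  a  a  a  e  b
    0  0  0  0  0  0  0  0
  d 0  0  0  0  0  0  0  0
  e 0  0  1  1  1  1  1  1
  b 0  1  1  1  1  1  1  2
  b 0  1  1  1  1  1  1  2
  b 0  1  1  1  1  1  1  2
  c 0  1  1  1  1  1  1  2
  a 0  1  1  2  2  2  2  2
LCS: 'eb'
LCS length = 2

2


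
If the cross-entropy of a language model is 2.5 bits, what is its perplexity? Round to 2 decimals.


Perplexity formula: PP = 2^H
H = 2.5
PP = 2^2.5
Decompose: 2^2.5 = 2^2 * 2^0.5 = 2^2 * sqrt(2)
2^2 = 4, sqrt(2) ~ 1.4142136
PP ~ 4 * 1.4142136 = 5.6568544
Rounded to 2 decimals: 5.66

5.66


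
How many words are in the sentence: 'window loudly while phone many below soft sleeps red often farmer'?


Counting words by splitting on spaces:
  Word 1: 'window'
  Word 2: 'loudly'
  Word 3: 'while'
  Word 4: 'phone'
  Word 5: 'many'
  Word 6: 'below'
  Word 7: 'soft'
  Word 8: 'sleeps'
  Word 9: 'red'
  Word 10: 'often'
  Word 11: 'farmer'
Total words: 11

11


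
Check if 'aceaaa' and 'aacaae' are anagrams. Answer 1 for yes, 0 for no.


Sort characters of 'aceaaa': 'aaaace'
Sort characters of 'aacaae': 'aaaace'
Sorted forms match -> they ARE anagrams
Result: 1

1


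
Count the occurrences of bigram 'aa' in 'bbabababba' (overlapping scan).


Scanning 'bbabababba' for bigram 'aa':
  Position 0: 'bb' -> no
  Position 1: 'ba' -> no
  Position 2: 'ab' -> no
  Position 3: 'ba' -> no
  Position 4: 'ab' -> no
  Position 5: 'ba' -> no
  Position 6: 'ab' -> no
  Position 7: 'bb' -> no
  Position 8: 'ba' -> no
Total matches: 0

0


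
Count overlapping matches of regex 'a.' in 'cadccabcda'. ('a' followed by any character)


Pattern: a. means 'a' followed by any character.
Scanning 'cadccabcda' position-by-position:
  Pos 0: window 'ca' -> no
  Pos 1: window 'ad' -> MATCH
  Pos 2: window 'dc' -> no
  Pos 3: window 'cc' -> no
  Pos 4: window 'ca' -> no
  Pos 5: window 'ab' -> MATCH
  Pos 6: window 'bc' -> no
  Pos 7: window 'cd' -> no
  Pos 8: window 'da' -> no
  Pos 9: window 'a' -> no
Total matches: 2

2


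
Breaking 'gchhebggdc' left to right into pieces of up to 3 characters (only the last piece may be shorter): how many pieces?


'gchhebggdc' has 10 characters.
Chunking with max size 3:
  Chunk 1: 'gch' (positions 0-2)
  Chunk 2: 'heb' (positions 3-5)
  Chunk 3: 'ggd' (positions 6-8)
  Chunk 4: 'c' (positions 9-9)
Total chunks: ceil(10 / 3) = 4

4


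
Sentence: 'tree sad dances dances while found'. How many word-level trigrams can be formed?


Word trigrams from [6] words:
  Trigram 1: (tree sad dances)
  Trigram 2: (sad dances dances)
  Trigram 3: (dances dances while)
  Trigram 4: (dances while found)
Total word trigrams: 6 - 2 = 4

4


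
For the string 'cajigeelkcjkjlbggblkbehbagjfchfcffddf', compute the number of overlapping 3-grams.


String 'cajigeelkcjkjlbggblkbehbagjfchfcffddf' has length L = 37.
Number of overlapping n-grams = L - n + 1
Substituting: 37 - 3 + 1 = 35

35


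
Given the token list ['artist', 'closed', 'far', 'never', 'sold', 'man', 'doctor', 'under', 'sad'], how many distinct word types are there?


Listing all tokens and tracking unique types:
  Token 1: 'artist' -> NEW (unique so far: 1)
  Token 2: 'closed' -> NEW (unique so far: 2)
  Token 3: 'far' -> NEW (unique so far: 3)
  Token 4: 'never' -> NEW (unique so far: 4)
  Token 5: 'sold' -> NEW (unique so far: 5)
  Token 6: 'man' -> NEW (unique so far: 6)
  Token 7: 'doctor' -> NEW (unique so far: 7)
  Token 8: 'under' -> NEW (unique so far: 8)
  Token 9: 'sad' -> NEW (unique so far: 9)
Unique types: ('artist', 'closed', 'doctor', 'far', 'man', 'never', 'sad', 'sold', 'under')
Vocabulary size: 9

9


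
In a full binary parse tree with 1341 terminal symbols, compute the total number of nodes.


Leaf nodes (terminals): 1341
Internal nodes = n - 1 = 1341 - 1 = 1340
Total = leaves + internal = 1341 + 1340 = 2681

2681


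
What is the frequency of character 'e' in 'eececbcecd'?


Scanning 'eececbcecd' for 'e':
  Position 0: 'e' -> MATCH (count: 1)
  Position 1: 'e' -> MATCH (count: 2)
  Position 3: 'e' -> MATCH (count: 3)
  Position 7: 'e' -> MATCH (count: 4)
Total occurrences of 'e': 4

4


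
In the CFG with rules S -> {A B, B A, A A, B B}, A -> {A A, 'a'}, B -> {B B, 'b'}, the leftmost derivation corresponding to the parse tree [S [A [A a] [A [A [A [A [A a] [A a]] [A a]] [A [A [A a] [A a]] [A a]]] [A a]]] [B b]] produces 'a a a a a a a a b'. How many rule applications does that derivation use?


Every bracketed nonterminal node [X ...] in the tree is produced by exactly one rule application.
Reading the tree off as a leftmost derivation:
  Step 1: S  =>  A B   (applied S -> A B)
  Step 2: A B  =>  A A B   (applied A -> A A)
  Step 3: A A B  =>  a A B   (applied A -> a)
  Step 4: a A B  =>  a A A B   (applied A -> A A)
  Step 5: a A A B  =>  a A A A B   (applied A -> A A)
  Step 6: a A A A B  =>  a A A A A B   (applied A -> A A)
  Step 7: a A A A A B  =>  a A A A A A B   (applied A -> A A)
  Step 8: a A A A A A B  =>  a a A A A A B   (applied A -> a)
  Step 9: a a A A A A B  =>  a a a A A A B   (applied A -> a)
  Step 10: a a a A A A B  =>  a a a a A A B   (applied A -> a)
  Step 11: a a a a A A B  =>  a a a a A A A B   (applied A -> A A)
  Step 12: a a a a A A A B  =>  a a a a A A A A B   (applied A -> A A)
  Step 13: a a a a A A A A B  =>  a a a a a A A A B   (applied A -> a)
  Step 14: a a a a a A A A B  =>  a a a a a a A A B   (applied A -> a)
  Step 15: a a a a a a A A B  =>  a a a a a a a A B   (applied A -> a)
  Step 16: a a a a a a a A B  =>  a a a a a a a a B   (applied A -> a)
  Step 17: a a a a a a a a B  =>  a a a a a a a a b   (applied B -> b)
Final yield: a a a a a a a a b
Total rewrite steps: 17

17


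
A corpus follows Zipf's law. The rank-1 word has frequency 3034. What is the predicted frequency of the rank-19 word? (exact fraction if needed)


Zipf's law: freq(rank) = f1 / rank
f1 = 3034, rank = 19
freq = 3034 / 19
GCD(3034, 19) = 1
Simplified: 3034/19

3034/19


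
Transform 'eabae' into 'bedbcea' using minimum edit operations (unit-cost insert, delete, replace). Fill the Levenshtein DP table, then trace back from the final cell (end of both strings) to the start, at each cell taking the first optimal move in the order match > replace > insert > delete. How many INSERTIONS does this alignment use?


Edit distance = 4. Backtracking from cell (5, 7) with preference match > replace > insert > delete,
then listing the resulting alignment 'eabae' -> 'bedbcea' left to right:
  Step 1: insert 'b' [insertion #1]
  Step 2: keep 'e'
  Step 3: replace a->d
  Step 4: keep 'b'
  Step 5: replace a->c
  Step 6: keep 'e'
  Step 7: insert 'a' [insertion #2]
Total insertions: 2

2


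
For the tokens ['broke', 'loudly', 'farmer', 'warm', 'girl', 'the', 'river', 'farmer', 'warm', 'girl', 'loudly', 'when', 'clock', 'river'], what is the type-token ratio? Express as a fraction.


Tokens: 14
Unique types: ('broke', 'clock', 'farmer', 'girl', 'loudly', 'river', 'the', 'warm', 'when') = 9
TTR = 9/14
Already in lowest terms.

9/14


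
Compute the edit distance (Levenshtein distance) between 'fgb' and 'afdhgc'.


Building DP table for s1='fgb' (len 3) and s2='afdhgc' (len 6):
       a  f  d  h  g  c
    0  1  2  3  4  5  6
  f 1  1  1  2  3  4  5
  g 2  2  2  2  3  3  4
  b 3  3  3  3  3  4  4
Edit distance = dp[3][6] = 4

4


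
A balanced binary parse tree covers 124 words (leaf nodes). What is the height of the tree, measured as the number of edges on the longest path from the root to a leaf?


In a balanced binary tree with n leaves the deepest leaf is ceil(log2(n)) edges below the root.
log2(124) = 6.9542
ceil(6.9542) = 7
height (edges) = 7

7


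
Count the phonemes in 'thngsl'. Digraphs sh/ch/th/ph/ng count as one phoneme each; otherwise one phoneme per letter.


Parsing 'thngsl' greedily, digraphs first:
  'th' -> digraph (1 consonant phoneme) (phonemes so far: 1)
  'ng' -> digraph (1 consonant phoneme) (phonemes so far: 2)
  's' -> consonant phoneme (phonemes so far: 3)
  'l' -> consonant phoneme (phonemes so far: 4)
Total phonemes: 4

4


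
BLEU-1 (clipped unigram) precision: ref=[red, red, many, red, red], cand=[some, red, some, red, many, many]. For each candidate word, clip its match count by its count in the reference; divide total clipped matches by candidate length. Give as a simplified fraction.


Reference word counts: {'many': 1, 'red': 4}
Checking each candidate word (with clipping):
  'some' -> not in reference -> no match (matches: 0)
  'red' -> in reference (ref count 4, used 1/4) -> match (matches: 1)
  'some' -> not in reference -> no match (matches: 1)
  'red' -> in reference (ref count 4, used 2/4) -> match (matches: 2)
  'many' -> in reference (ref count 1, used 1/1) -> match (matches: 3)
  'many' -> ref count 1 already used up (1/1) -> clipped, no match (matches: 3)
Clipped matches: 3, Candidate length: 6
Precision = 3/6 = 1/2

1/2


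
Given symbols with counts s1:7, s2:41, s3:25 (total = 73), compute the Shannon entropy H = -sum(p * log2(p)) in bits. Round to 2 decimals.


Computing entropy H = -sum(p_i * log2(p_i)):
  s1: p = 7/73 = 0.0959, -p*log2(p) = 0.3243
  s2: p = 41/73 = 0.5616, -p*log2(p) = 0.4674
  s3: p = 25/73 = 0.3425, -p*log2(p) = 0.5294
H = sum of terms = 1.3211
Rounded to 2 decimals: 1.32

1.32


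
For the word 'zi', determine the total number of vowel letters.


Scanning each character of 'zi':
  Position 1: 'z' -> consonant (running count: 0)
  Position 2: 'i' -> vowel (running count: 1)
Total vowels: 1

1


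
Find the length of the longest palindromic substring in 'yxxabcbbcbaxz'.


Scanning 'yxxabcbbcbaxz' for palindromic substrings.
Substring at positions 2-11: 'xabcbbcbax'.
Check: reverse('xabcbbcbax') = 'xabcbbcbax' -> palindrome confirmed.
Neighbouring characters ('x' / 'z') break symmetry, so it cannot extend further.
No longer palindromic substring exists; longest length = 10

10


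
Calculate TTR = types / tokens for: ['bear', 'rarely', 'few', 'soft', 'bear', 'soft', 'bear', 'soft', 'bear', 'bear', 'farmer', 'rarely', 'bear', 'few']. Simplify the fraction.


Tokens: 14
Unique types: ('bear', 'farmer', 'few', 'rarely', 'soft') = 5
TTR = 5/14
Already in lowest terms.

5/14


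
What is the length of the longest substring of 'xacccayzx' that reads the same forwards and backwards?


Scanning 'xacccayzx' for palindromic substrings.
Substring at positions 1-5: 'accca'.
Check: reverse('accca') = 'accca' -> palindrome confirmed.
Neighbouring characters ('x' / 'y') break symmetry, so it cannot extend further.
No longer palindromic substring exists; longest length = 5

5


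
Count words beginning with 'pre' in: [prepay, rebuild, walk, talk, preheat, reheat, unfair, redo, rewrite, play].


Checking each word for prefix 'pre':
  'prepay' -> YES, starts with 'pre' (count: 1)
  'rebuild' -> no (count: 1)
  'walk' -> no (count: 1)
  'talk' -> no (count: 1)
  'preheat' -> YES, starts with 'pre' (count: 2)
  'reheat' -> no (count: 2)
  'unfair' -> no (count: 2)
  'redo' -> no (count: 2)
  'rewrite' -> no (count: 2)
  'play' -> no (count: 2)
Total with prefix 'pre': 2

2


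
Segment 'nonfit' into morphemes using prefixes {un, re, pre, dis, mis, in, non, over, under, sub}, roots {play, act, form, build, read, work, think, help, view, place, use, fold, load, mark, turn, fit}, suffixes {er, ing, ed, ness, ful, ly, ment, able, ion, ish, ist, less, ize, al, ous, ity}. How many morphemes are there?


Segmenting 'nonfit' against the inventory:
  'non' -> prefix (morpheme 1)
  'fit' -> root (morpheme 2)
Total morphemes: 2

2


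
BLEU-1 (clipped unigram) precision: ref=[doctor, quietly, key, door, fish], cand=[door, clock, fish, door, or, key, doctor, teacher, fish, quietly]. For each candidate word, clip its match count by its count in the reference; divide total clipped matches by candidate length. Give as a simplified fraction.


Reference word counts: {'doctor': 1, 'door': 1, 'fish': 1, 'key': 1, 'quietly': 1}
Checking each candidate word (with clipping):
  'door' -> in reference (ref count 1, used 1/1) -> match (matches: 1)
  'clock' -> not in reference -> no match (matches: 1)
  'fish' -> in reference (ref count 1, used 1/1) -> match (matches: 2)
  'door' -> ref count 1 already used up (1/1) -> clipped, no match (matches: 2)
  'or' -> not in reference -> no match (matches: 2)
  'key' -> in reference (ref count 1, used 1/1) -> match (matches: 3)
  'doctor' -> in reference (ref count 1, used 1/1) -> match (matches: 4)
  'teacher' -> not in reference -> no match (matches: 4)
  'fish' -> ref count 1 already used up (1/1) -> clipped, no match (matches: 4)
  'quietly' -> in reference (ref count 1, used 1/1) -> match (matches: 5)
Clipped matches: 5, Candidate length: 10
Precision = 5/10 = 1/2

1/2


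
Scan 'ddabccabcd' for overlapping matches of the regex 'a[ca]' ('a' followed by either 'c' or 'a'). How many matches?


Pattern: a[ca] means 'a' followed by either 'c' or 'a'.
Scanning 'ddabccabcd' position-by-position:
  Pos 0: window 'dd' -> no
  Pos 1: window 'da' -> no
  Pos 2: window 'ab' -> no
  Pos 3: window 'bc' -> no
  Pos 4: window 'cc' -> no
  Pos 5: window 'ca' -> no
  Pos 6: window 'ab' -> no
  Pos 7: window 'bc' -> no
  Pos 8: window 'cd' -> no
  Pos 9: window 'd' -> no
Total matches: 0

0


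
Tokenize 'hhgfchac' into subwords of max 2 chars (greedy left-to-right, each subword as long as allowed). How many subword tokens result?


'hhgfchac' has 8 characters.
Chunking with max size 2:
  Chunk 1: 'hh' (positions 0-1)
  Chunk 2: 'gf' (positions 2-3)
  Chunk 3: 'ch' (positions 4-5)
  Chunk 4: 'ac' (positions 6-7)
Total chunks: ceil(8 / 2) = 4

4


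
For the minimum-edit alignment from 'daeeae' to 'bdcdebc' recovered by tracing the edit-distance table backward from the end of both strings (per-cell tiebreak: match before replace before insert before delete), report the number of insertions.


Edit distance = 5. Backtracking from cell (6, 7) with preference match > replace > insert > delete,
then listing the resulting alignment 'daeeae' -> 'bdcdebc' left to right:
  Step 1: insert 'b' [insertion #1]
  Step 2: keep 'd'
  Step 3: replace a->c
  Step 4: replace e->d
  Step 5: keep 'e'
  Step 6: replace a->b
  Step 7: replace e->c
Total insertions: 1

1


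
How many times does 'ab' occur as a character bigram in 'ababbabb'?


Scanning 'ababbabb' for bigram 'ab':
  Position 0: 'ab' -> MATCH
  Position 1: 'ba' -> no
  Position 2: 'ab' -> MATCH
  Position 3: 'bb' -> no
  Position 4: 'ba' -> no
  Position 5: 'ab' -> MATCH
  Position 6: 'bb' -> no
Total matches: 3

3


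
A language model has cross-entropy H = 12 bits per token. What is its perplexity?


Perplexity formula: PP = 2^H
H = 12
PP = 2^12
PP = 2^12 = 4096

4096


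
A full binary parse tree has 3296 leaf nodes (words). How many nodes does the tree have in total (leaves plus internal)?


Leaf nodes (terminals): 3296
Internal nodes = n - 1 = 3296 - 1 = 3295
Total = leaves + internal = 3296 + 3295 = 6591

6591


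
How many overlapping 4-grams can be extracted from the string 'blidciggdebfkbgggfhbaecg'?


String 'blidciggdebfkbgggfhbaecg' has length L = 24.
Number of overlapping n-grams = L - n + 1
Substituting: 24 - 4 + 1 = 21

21


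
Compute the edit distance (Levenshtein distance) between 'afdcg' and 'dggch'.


Building DP table for s1='afdcg' (len 5) and s2='dggch' (len 5):
       d  g  g  c  h
    0  1  2  3  4  5
  a 1  1  2  3  4  5
  f 2  2  2  3  4  5
  d 3  2  3  3  4  5
  c 4  3  3  4  3  4
  g 5  4  3  3  4  4
Edit distance = dp[5][5] = 4

4


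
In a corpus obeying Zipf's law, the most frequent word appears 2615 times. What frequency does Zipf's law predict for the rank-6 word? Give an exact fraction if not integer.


Zipf's law: freq(rank) = f1 / rank
f1 = 2615, rank = 6
freq = 2615 / 6
GCD(2615, 6) = 1
Simplified: 2615/6

2615/6


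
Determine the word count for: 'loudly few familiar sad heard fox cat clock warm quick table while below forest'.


Counting words by splitting on spaces:
  Word 1: 'loudly'
  Word 2: 'few'
  Word 3: 'familiar'
  Word 4: 'sad'
  Word 5: 'heard'
  Word 6: 'fox'
  Word 7: 'cat'
  Word 8: 'clock'
  Word 9: 'warm'
  Word 10: 'quick'
  Word 11: 'table'
  Word 12: 'while'
  Word 13: 'below'
  Word 14: 'forest'
Total words: 14

14


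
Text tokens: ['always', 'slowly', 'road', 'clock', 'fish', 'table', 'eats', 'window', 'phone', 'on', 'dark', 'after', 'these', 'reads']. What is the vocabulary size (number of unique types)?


Listing all tokens and tracking unique types:
  Token 1: 'always' -> NEW (unique so far: 1)
  Token 2: 'slowly' -> NEW (unique so far: 2)
  Token 3: 'road' -> NEW (unique so far: 3)
  Token 4: 'clock' -> NEW (unique so far: 4)
  Token 5: 'fish' -> NEW (unique so far: 5)
  Token 6: 'table' -> NEW (unique so far: 6)
  Token 7: 'eats' -> NEW (unique so far: 7)
  Token 8: 'window' -> NEW (unique so far: 8)
  Token 9: 'phone' -> NEW (unique so far: 9)
  Token 10: 'on' -> NEW (unique so far: 10)
  Token 11: 'dark' -> NEW (unique so far: 11)
  Token 12: 'after' -> NEW (unique so far: 12)
  Token 13: 'these' -> NEW (unique so far: 13)
  Token 14: 'reads' -> NEW (unique so far: 14)
Unique types: ('after', 'always', 'clock', 'dark', 'eats', 'fish', 'on', 'phone', 'reads', 'road', 'slowly', 'table', 'these', 'window')
Vocabulary size: 14

14


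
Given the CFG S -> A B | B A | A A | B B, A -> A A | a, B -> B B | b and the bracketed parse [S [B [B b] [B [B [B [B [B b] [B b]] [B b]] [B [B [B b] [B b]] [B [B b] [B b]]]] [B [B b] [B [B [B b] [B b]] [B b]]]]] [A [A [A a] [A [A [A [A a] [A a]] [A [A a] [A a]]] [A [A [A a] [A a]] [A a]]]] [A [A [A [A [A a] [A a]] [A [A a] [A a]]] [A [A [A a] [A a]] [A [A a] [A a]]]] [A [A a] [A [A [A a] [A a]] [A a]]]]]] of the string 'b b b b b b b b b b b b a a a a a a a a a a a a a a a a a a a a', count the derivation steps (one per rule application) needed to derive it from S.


Every bracketed nonterminal node [X ...] in the tree is produced by exactly one rule application.
Reading the tree off as a leftmost derivation:
  Step 1: S  =>  B A   (applied S -> B A)
  Step 2: B A  =>  B B A   (applied B -> B B)
  Step 3: B B A  =>  b B A   (applied B -> b)
  Step 4: b B A  =>  b B B A   (applied B -> B B)
  Step 5: b B B A  =>  b B B B A   (applied B -> B B)
  Step 6: b B B B A  =>  b B B B B A   (applied B -> B B)
  Step 7: b B B B B A  =>  b B B B B B A   (applied B -> B B)
  Step 8: b B B B B B A  =>  b b B B B B A   (applied B -> b)
  Step 9: b b B B B B A  =>  b b b B B B A   (applied B -> b)
  Step 10: b b b B B B A  =>  b b b b B B A   (applied B -> b)
  Step 11: b b b b B B A  =>  b b b b B B B A   (applied B -> B B)
  Step 12: b b b b B B B A  =>  b b b b B B B B A   (applied B -> B B)
  Step 13: b b b b B B B B A  =>  b b b b b B B B A   (applied B -> b)
  Step 14: b b b b b B B B A  =>  b b b b b b B B A   (applied B -> b)
  Step 15: b b b b b b B B A  =>  b b b b b b B B B A   (applied B -> B B)
  Step 16: b b b b b b B B B A  =>  b b b b b b b B B A   (applied B -> b)
  Step 17: b b b b b b b B B A  =>  b b b b b b b b B A   (applied B -> b)
  Step 18: b b b b b b b b B A  =>  b b b b b b b b B B A   (applied B -> B B)
  Step 19: b b b b b b b b B B A  =>  b b b b b b b b b B A   (applied B -> b)
  Step 20: b b b b b b b b b B A  =>  b b b b b b b b b B B A   (applied B -> B B)
  Step 21: b b b b b b b b b B B A  =>  b b b b b b b b b B B B A   (applied B -> B B)
  Step 22: b b b b b b b b b B B B A  =>  b b b b b b b b b b B B A   (applied B -> b)
  Step 23: b b b b b b b b b b B B A  =>  b b b b b b b b b b b B A   (applied B -> b)
  Step 24: b b b b b b b b b b b B A  =>  b b b b b b b b b b b b A   (applied B -> b)
  Step 25: b b b b b b b b b b b b A  =>  b b b b b b b b b b b b A A   (applied A -> A A)
  Step 26: b b b b b b b b b b b b A A  =>  b b b b b b b b b b b b A A A   (applied A -> A A)
  Step 27: b b b b b b b b b b b b A A A  =>  b b b b b b b b b b b b a A A   (applied A -> a)
  Step 28: b b b b b b b b b b b b a A A  =>  b b b b b b b b b b b b a A A A   (applied A -> A A)
  Step 29: b b b b b b b b b b b b a A A A  =>  b b b b b b b b b b b b a A A A A   (applied A -> A A)
  Step 30: b b b b b b b b b b b b a A A A A  =>  b b b b b b b b b b b b a A A A A A   (applied A -> A A)
  Step 31: b b b b b b b b b b b b a A A A A A  =>  b b b b b b b b b b b b a a A A A A   (applied A -> a)
  Step 32: b b b b b b b b b b b b a a A A A A  =>  b b b b b b b b b b b b a a a A A A   (applied A -> a)
  Step 33: b b b b b b b b b b b b a a a A A A  =>  b b b b b b b b b b b b a a a A A A A   (applied A -> A A)
  Step 34: b b b b b b b b b b b b a a a A A A A  =>  b b b b b b b b b b b b a a a a A A A   (applied A -> a)
  Step 35: b b b b b b b b b b b b a a a a A A A  =>  b b b b b b b b b b b b a a a a a A A   (applied A -> a)
  Step 36: b b b b b b b b b b b b a a a a a A A  =>  b b b b b b b b b b b b a a a a a A A A   (applied A -> A A)
  Step 37: b b b b b b b b b b b b a a a a a A A A  =>  b b b b b b b b b b b b a a a a a A A A A   (applied A -> A A)
  Step 38: b b b b b b b b b b b b a a a a a A A A A  =>  b b b b b b b b b b b b a a a a a a A A A   (applied A -> a)
  Step 39: b b b b b b b b b b b b a a a a a a A A A  =>  b b b b b b b b b b b b a a a a a a a A A   (applied A -> a)
  Step 40: b b b b b b b b b b b b a a a a a a a A A  =>  b b b b b b b b b b b b a a a a a a a a A   (applied A -> a)
  Step 41: b b b b b b b b b b b b a a a a a a a a A  =>  b b b b b b b b b b b b a a a a a a a a A A   (applied A -> A A)
  Step 42: b b b b b b b b b b b b a a a a a a a a A A  =>  b b b b b b b b b b b b a a a a a a a a A A A   (applied A -> A A)
  Step 43: b b b b b b b b b b b b a a a a a a a a A A A  =>  b b b b b b b b b b b b a a a a a a a a A A A A   (applied A -> A A)
  Step 44: b b b b b b b b b b b b a a a a a a a a A A A A  =>  b b b b b b b b b b b b a a a a a a a a A A A A A   (applied A -> A A)
  Step 45: b b b b b b b b b b b b a a a a a a a a A A A A A  =>  b b b b b b b b b b b b a a a a a a a a a A A A A   (applied A -> a)
  Step 46: b b b b b b b b b b b b a a a a a a a a a A A A A  =>  b b b b b b b b b b b b a a a a a a a a a a A A A   (applied A -> a)
  Step 47: b b b b b b b b b b b b a a a a a a a a a a A A A  =>  b b b b b b b b b b b b a a a a a a a a a a A A A A   (applied A -> A A)
  Step 48: b b b b b b b b b b b b a a a a a a a a a a A A A A  =>  b b b b b b b b b b b b a a a a a a a a a a a A A A   (applied A -> a)
  Step 49: b b b b b b b b b b b b a a a a a a a a a a a A A A  =>  b b b b b b b b b b b b a a a a a a a a a a a a A A   (applied A -> a)
  Step 50: b b b b b b b b b b b b a a a a a a a a a a a a A A  =>  b b b b b b b b b b b b a a a a a a a a a a a a A A A   (applied A -> A A)
  Step 51: b b b b b b b b b b b b a a a a a a a a a a a a A A A  =>  b b b b b b b b b b b b a a a a a a a a a a a a A A A A   (applied A -> A A)
  Step 52: b b b b b b b b b b b b a a a a a a a a a a a a A A A A  =>  b b b b b b b b b b b b a a a a a a a a a a a a a A A A   (applied A -> a)
  Step 53: b b b b b b b b b b b b a a a a a a a a a a a a a A A A  =>  b b b b b b b b b b b b a a a a a a a a a a a a a a A A   (applied A -> a)
  Step 54: b b b b b b b b b b b b a a a a a a a a a a a a a a A A  =>  b b b b b b b b b b b b a a a a a a a a a a a a a a A A A   (applied A -> A A)
  Step 55: b b b b b b b b b b b b a a a a a a a a a a a a a a A A A  =>  b b b b b b b b b b b b a a a a a a a a a a a a a a a A A   (applied A -> a)
  Step 56: b b b b b b b b b b b b a a a a a a a a a a a a a a a A A  =>  b b b b b b b b b b b b a a a a a a a a a a a a a a a a A   (applied A -> a)
  Step 57: b b b b b b b b b b b b a a a a a a a a a a a a a a a a A  =>  b b b b b b b b b b b b a a a a a a a a a a a a a a a a A A   (applied A -> A A)
  Step 58: b b b b b b b b b b b b a a a a a a a a a a a a a a a a A A  =>  b b b b b b b b b b b b a a a a a a a a a a a a a a a a a A   (applied A -> a)
  Step 59: b b b b b b b b b b b b a a a a a a a a a a a a a a a a a A  =>  b b b b b b b b b b b b a a a a a a a a a a a a a a a a a A A   (applied A -> A A)
  Step 60: b b b b b b b b b b b b a a a a a a a a a a a a a a a a a A A  =>  b b b b b b b b b b b b a a a a a a a a a a a a a a a a a A A A   (applied A -> A A)
  Step 61: b b b b b b b b b b b b a a a a a a a a a a a a a a a a a A A A  =>  b b b b b b b b b b b b a a a a a a a a a a a a a a a a a a A A   (applied A -> a)
  Step 62: b b b b b b b b b b b b a a a a a a a a a a a a a a a a a a A A  =>  b b b b b b b b b b b b a a a a a a a a a a a a a a a a a a a A   (applied A -> a)
  Step 63: b b b b b b b b b b b b a a a a a a a a a a a a a a a a a a a A  =>  b b b b b b b b b b b b a a a a a a a a a a a a a a a a a a a a   (applied A -> a)
Final yield: b b b b b b b b b b b b a a a a a a a a a a a a a a a a a a a a
Total rewrite steps: 63

63


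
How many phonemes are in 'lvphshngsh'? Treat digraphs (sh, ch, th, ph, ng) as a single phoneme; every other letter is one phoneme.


Parsing 'lvphshngsh' greedily, digraphs first:
  'l' -> consonant phoneme (phonemes so far: 1)
  'v' -> consonant phoneme (phonemes so far: 2)
  'ph' -> digraph (1 consonant phoneme) (phonemes so far: 3)
  'sh' -> digraph (1 consonant phoneme) (phonemes so far: 4)
  'ng' -> digraph (1 consonant phoneme) (phonemes so far: 5)
  'sh' -> digraph (1 consonant phoneme) (phonemes so far: 6)
Total phonemes: 6

6


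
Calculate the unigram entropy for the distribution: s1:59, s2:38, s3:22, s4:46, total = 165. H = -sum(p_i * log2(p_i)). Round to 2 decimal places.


Computing entropy H = -sum(p_i * log2(p_i)):
  s1: p = 59/165 = 0.3576, -p*log2(p) = 0.5305
  s2: p = 38/165 = 0.2303, -p*log2(p) = 0.4879
  s3: p = 22/165 = 0.1333, -p*log2(p) = 0.3876
  s4: p = 46/165 = 0.2788, -p*log2(p) = 0.5137
H = sum of terms = 1.9197
Rounded to 2 decimals: 1.92

1.92


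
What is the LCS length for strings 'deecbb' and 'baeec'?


DP table for LCS of 'deecbb' and 'baeec':
       b  a  e  e  c
    0  0  0  0  0  0
  d 0  0  0  0  0  0
  e 0  0  0  1  1  1
  e 0  0  0  1  2  2
  c 0  0  0  1  2  3
  b 0  1  1  1  2  3
  b 0  1  1  1  2  3
LCS: 'eec'
LCS length = 3

3


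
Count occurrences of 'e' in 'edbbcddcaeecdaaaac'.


Scanning 'edbbcddcaeecdaaaac' for 'e':
  Position 0: 'e' -> MATCH (count: 1)
  Position 9: 'e' -> MATCH (count: 2)
  Position 10: 'e' -> MATCH (count: 3)
Total occurrences of 'e': 3

3


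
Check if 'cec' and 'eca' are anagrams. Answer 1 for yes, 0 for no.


Sort characters of 'cec': 'cce'
Sort characters of 'eca': 'ace'
Sorted forms differ -> they are NOT anagrams
Result: 0

0


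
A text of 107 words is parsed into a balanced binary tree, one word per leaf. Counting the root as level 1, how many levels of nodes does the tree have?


In a balanced binary tree with n leaves the deepest leaf is ceil(log2(n)) edges below the root,
so counting node levels inclusive of root and leaves gives ceil(log2(n)) + 1 levels.
log2(107) = 6.7415
ceil(6.7415) = 7
levels = 7 + 1 = 8

8


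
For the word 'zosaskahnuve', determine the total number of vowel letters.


Scanning each character of 'zosaskahnuve':
  Position 1: 'z' -> consonant (running count: 0)
  Position 2: 'o' -> vowel (running count: 1)
  Position 3: 's' -> consonant (running count: 1)
  Position 4: 'a' -> vowel (running count: 2)
  Position 5: 's' -> consonant (running count: 2)
  Position 6: 'k' -> consonant (running count: 2)
  Position 7: 'a' -> vowel (running count: 3)
  Position 8: 'h' -> consonant (running count: 3)
  Position 9: 'n' -> consonant (running count: 3)
  Position 10: 'u' -> vowel (running count: 4)
  Position 11: 'v' -> consonant (running count: 4)
  Position 12: 'e' -> vowel (running count: 5)
Total vowels: 5

5


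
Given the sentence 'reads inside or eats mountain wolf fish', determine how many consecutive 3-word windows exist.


Word trigrams from [7] words:
  Trigram 1: (reads inside or)
  Trigram 2: (inside or eats)
  Trigram 3: (or eats mountain)
  Trigram 4: (eats mountain wolf)
  Trigram 5: (mountain wolf fish)
Total word trigrams: 7 - 2 = 5

5


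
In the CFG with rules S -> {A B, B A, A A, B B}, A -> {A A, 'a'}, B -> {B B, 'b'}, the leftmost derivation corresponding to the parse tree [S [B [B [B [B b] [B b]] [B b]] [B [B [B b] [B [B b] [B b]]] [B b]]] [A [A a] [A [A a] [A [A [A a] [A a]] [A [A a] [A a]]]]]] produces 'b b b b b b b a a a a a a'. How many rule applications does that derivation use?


Every bracketed nonterminal node [X ...] in the tree is produced by exactly one rule application.
Reading the tree off as a leftmost derivation:
  Step 1: S  =>  B A   (applied S -> B A)
  Step 2: B A  =>  B B A   (applied B -> B B)
  Step 3: B B A  =>  B B B A   (applied B -> B B)
  Step 4: B B B A  =>  B B B B A   (applied B -> B B)
  Step 5: B B B B A  =>  b B B B A   (applied B -> b)
  Step 6: b B B B A  =>  b b B B A   (applied B -> b)
  Step 7: b b B B A  =>  b b b B A   (applied B -> b)
  Step 8: b b b B A  =>  b b b B B A   (applied B -> B B)
  Step 9: b b b B B A  =>  b b b B B B A   (applied B -> B B)
  Step 10: b b b B B B A  =>  b b b b B B A   (applied B -> b)
  Step 11: b b b b B B A  =>  b b b b B B B A   (applied B -> B B)
  Step 12: b b b b B B B A  =>  b b b b b B B A   (applied B -> b)
  Step 13: b b b b b B B A  =>  b b b b b b B A   (applied B -> b)
  Step 14: b b b b b b B A  =>  b b b b b b b A   (applied B -> b)
  Step 15: b b b b b b b A  =>  b b b b b b b A A   (applied A -> A A)
  Step 16: b b b b b b b A A  =>  b b b b b b b a A   (applied A -> a)
  Step 17: b b b b b b b a A  =>  b b b b b b b a A A   (applied A -> A A)
  Step 18: b b b b b b b a A A  =>  b b b b b b b a a A   (applied A -> a)
  Step 19: b b b b b b b a a A  =>  b b b b b b b a a A A   (applied A -> A A)
  Step 20: b b b b b b b a a A A  =>  b b b b b b b a a A A A   (applied A -> A A)
  Step 21: b b b b b b b a a A A A  =>  b b b b b b b a a a A A   (applied A -> a)
  Step 22: b b b b b b b a a a A A  =>  b b b b b b b a a a a A   (applied A -> a)
  Step 23: b b b b b b b a a a a A  =>  b b b b b b b a a a a A A   (applied A -> A A)
  Step 24: b b b b b b b a a a a A A  =>  b b b b b b b a a a a a A   (applied A -> a)
  Step 25: b b b b b b b a a a a a A  =>  b b b b b b b a a a a a a   (applied A -> a)
Final yield: b b b b b b b a a a a a a
Total rewrite steps: 25

25


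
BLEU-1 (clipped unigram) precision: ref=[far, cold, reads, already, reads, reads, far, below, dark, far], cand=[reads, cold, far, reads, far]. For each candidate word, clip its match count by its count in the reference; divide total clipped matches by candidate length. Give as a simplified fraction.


Reference word counts: {'already': 1, 'below': 1, 'cold': 1, 'dark': 1, 'far': 3, 'reads': 3}
Checking each candidate word (with clipping):
  'reads' -> in reference (ref count 3, used 1/3) -> match (matches: 1)
  'cold' -> in reference (ref count 1, used 1/1) -> match (matches: 2)
  'far' -> in reference (ref count 3, used 1/3) -> match (matches: 3)
  'reads' -> in reference (ref count 3, used 2/3) -> match (matches: 4)
  'far' -> in reference (ref count 3, used 2/3) -> match (matches: 5)
Clipped matches: 5, Candidate length: 5
Precision = 5/5 = 1

1


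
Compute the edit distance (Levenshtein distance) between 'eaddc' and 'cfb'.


Building DP table for s1='eaddc' (len 5) and s2='cfb' (len 3):
       c  f  b
    0  1  2  3
  e 1  1  2  3
  a 2  2  2  3
  d 3  3  3  3
  d 4  4  4  4
  c 5  4  5  5
Edit distance = dp[5][3] = 5

5


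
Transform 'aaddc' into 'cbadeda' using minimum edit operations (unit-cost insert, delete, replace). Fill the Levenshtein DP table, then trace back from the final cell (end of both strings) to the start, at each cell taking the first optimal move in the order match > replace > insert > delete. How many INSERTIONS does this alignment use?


Edit distance = 4. Backtracking from cell (5, 7) with preference match > replace > insert > delete,
then listing the resulting alignment 'aaddc' -> 'cbadeda' left to right:
  Step 1: insert 'c' [insertion #1]
  Step 2: replace a->b
  Step 3: keep 'a'
  Step 4: keep 'd'
  Step 5: insert 'e' [insertion #2]
  Step 6: keep 'd'
  Step 7: replace c->a
Total insertions: 2

2


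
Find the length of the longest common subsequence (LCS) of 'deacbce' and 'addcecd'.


DP table for LCS of 'deacbce' and 'addcecd':
       a  d  d  c  e  c  d
    0  0  0  0  0  0  0  0
  d 0  0  1  1  1  1  1  1
  e 0  0  1  1  1  2  2  2
  a 0  1  1  1  1  2  2  2
  c 0  1  1  1  2  2  3  3
  b 0  1  1  1  2  2  3  3
  c 0  1  1  1  2  2  3  3
  e 0  1  1  1  2  3  3  3
LCS: 'dec'
LCS length = 3

3


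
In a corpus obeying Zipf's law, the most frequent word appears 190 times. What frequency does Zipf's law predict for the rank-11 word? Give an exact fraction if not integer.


Zipf's law: freq(rank) = f1 / rank
f1 = 190, rank = 11
freq = 190 / 11
GCD(190, 11) = 1
Simplified: 190/11

190/11


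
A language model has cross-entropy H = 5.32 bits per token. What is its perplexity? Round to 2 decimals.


Perplexity formula: PP = 2^H
H = 5.32
PP = 2^5.32
Decompose: 2^5.32 = 2^5 * 2^0.32
2^5 = 32, 2^0.32 ~ 1.2483305
PP ~ 32 * 1.2483305 = 39.9465760
Rounded to 2 decimals: 39.95

39.95


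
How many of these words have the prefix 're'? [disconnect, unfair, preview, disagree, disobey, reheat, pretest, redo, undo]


Checking each word for prefix 're':
  'disconnect' -> no (count: 0)
  'unfair' -> no (count: 0)
  'preview' -> no (count: 0)
  'disagree' -> no (count: 0)
  'disobey' -> no (count: 0)
  'reheat' -> YES, starts with 're' (count: 1)
  'pretest' -> no (count: 1)
  'redo' -> YES, starts with 're' (count: 2)
  'undo' -> no (count: 2)
Total with prefix 're': 2

2


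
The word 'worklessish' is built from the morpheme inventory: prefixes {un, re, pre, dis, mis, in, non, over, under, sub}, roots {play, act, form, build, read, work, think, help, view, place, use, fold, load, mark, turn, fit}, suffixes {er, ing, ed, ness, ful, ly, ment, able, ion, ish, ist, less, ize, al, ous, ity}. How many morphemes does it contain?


Segmenting 'worklessish' against the inventory:
  'work' -> root (morpheme 1)
  'less' -> suffix (morpheme 2)
  'ish' -> suffix (morpheme 3)
Total morphemes: 3

3


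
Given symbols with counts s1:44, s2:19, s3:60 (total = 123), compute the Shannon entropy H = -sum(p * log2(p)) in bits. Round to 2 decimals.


Computing entropy H = -sum(p_i * log2(p_i)):
  s1: p = 44/123 = 0.3577, -p*log2(p) = 0.5305
  s2: p = 19/123 = 0.1545, -p*log2(p) = 0.4162
  s3: p = 60/123 = 0.4878, -p*log2(p) = 0.5052
H = sum of terms = 1.4519
Rounded to 2 decimals: 1.45

1.45


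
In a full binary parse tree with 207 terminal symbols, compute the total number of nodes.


Leaf nodes (terminals): 207
Internal nodes = n - 1 = 207 - 1 = 206
Total = leaves + internal = 207 + 206 = 413

413


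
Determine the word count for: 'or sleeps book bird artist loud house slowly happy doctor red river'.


Counting words by splitting on spaces:
  Word 1: 'or'
  Word 2: 'sleeps'
  Word 3: 'book'
  Word 4: 'bird'
  Word 5: 'artist'
  Word 6: 'loud'
  Word 7: 'house'
  Word 8: 'slowly'
  Word 9: 'happy'
  Word 10: 'doctor'
  Word 11: 'red'
  Word 12: 'river'
Total words: 12

12


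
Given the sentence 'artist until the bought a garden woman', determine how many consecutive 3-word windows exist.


Word trigrams from [7] words:
  Trigram 1: (artist until the)
  Trigram 2: (until the bought)
  Trigram 3: (the bought a)
  Trigram 4: (bought a garden)
  Trigram 5: (a garden woman)
Total word trigrams: 7 - 2 = 5

5


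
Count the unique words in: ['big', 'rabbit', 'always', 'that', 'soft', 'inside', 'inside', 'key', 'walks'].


Listing all tokens and tracking unique types:
  Token 1: 'big' -> NEW (unique so far: 1)
  Token 2: 'rabbit' -> NEW (unique so far: 2)
  Token 3: 'always' -> NEW (unique so far: 3)
  Token 4: 'that' -> NEW (unique so far: 4)
  Token 5: 'soft' -> NEW (unique so far: 5)
  Token 6: 'inside' -> NEW (unique so far: 6)
  Token 7: 'inside' -> duplicate (unique so far: 6)
  Token 8: 'key' -> NEW (unique so far: 7)
  Token 9: 'walks' -> NEW (unique so far: 8)
Unique types: ('always', 'big', 'inside', 'key', 'rabbit', 'soft', 'that', 'walks')
Vocabulary size: 8

8


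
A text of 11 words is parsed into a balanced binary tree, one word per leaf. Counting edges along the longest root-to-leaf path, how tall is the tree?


In a balanced binary tree with n leaves the deepest leaf is ceil(log2(n)) edges below the root.
log2(11) = 3.4594
ceil(3.4594) = 4
height (edges) = 4

4


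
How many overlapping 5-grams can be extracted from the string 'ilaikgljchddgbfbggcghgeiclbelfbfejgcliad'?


String 'ilaikgljchddgbfbggcghgeiclbelfbfejgcliad' has length L = 40.
Number of overlapping n-grams = L - n + 1
Substituting: 40 - 5 + 1 = 36

36


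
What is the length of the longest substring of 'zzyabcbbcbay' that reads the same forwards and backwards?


Scanning 'zzyabcbbcbay' for palindromic substrings.
Substring at positions 2-11: 'yabcbbcbay'.
Check: reverse('yabcbbcbay') = 'yabcbbcbay' -> palindrome confirmed.
Neighbouring characters ('z' / '-') break symmetry, so it cannot extend further.
No longer palindromic substring exists; longest length = 10

10


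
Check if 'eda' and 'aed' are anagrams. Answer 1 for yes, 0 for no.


Sort characters of 'eda': 'ade'
Sort characters of 'aed': 'ade'
Sorted forms match -> they ARE anagrams
Result: 1

1


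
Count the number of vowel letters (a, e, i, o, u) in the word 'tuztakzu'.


Scanning each character of 'tuztakzu':
  Position 1: 't' -> consonant (running count: 0)
  Position 2: 'u' -> vowel (running count: 1)
  Position 3: 'z' -> consonant (running count: 1)
  Position 4: 't' -> consonant (running count: 1)
  Position 5: 'a' -> vowel (running count: 2)
  Position 6: 'k' -> consonant (running count: 2)
  Position 7: 'z' -> consonant (running count: 2)
  Position 8: 'u' -> vowel (running count: 3)
Total vowels: 3

3


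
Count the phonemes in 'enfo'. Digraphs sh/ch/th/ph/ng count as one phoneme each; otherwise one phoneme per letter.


Parsing 'enfo' greedily, digraphs first:
  'e' -> vowel phoneme (phonemes so far: 1)
  'n' -> consonant phoneme (phonemes so far: 2)
  'f' -> consonant phoneme (phonemes so far: 3)
  'o' -> vowel phoneme (phonemes so far: 4)
Total phonemes: 4

4


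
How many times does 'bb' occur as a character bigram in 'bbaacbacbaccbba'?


Scanning 'bbaacbacbaccbba' for bigram 'bb':
  Position 0: 'bb' -> MATCH
  Position 1: 'ba' -> no
  Position 2: 'aa' -> no
  Position 3: 'ac' -> no
  Position 4: 'cb' -> no
  Position 5: 'ba' -> no
  Position 6: 'ac' -> no
  Position 7: 'cb' -> no
  Position 8: 'ba' -> no
  Position 9: 'ac' -> no
  Position 10: 'cc' -> no
  Position 11: 'cb' -> no
  Position 12: 'bb' -> MATCH
  Position 13: 'ba' -> no
Total matches: 2

2


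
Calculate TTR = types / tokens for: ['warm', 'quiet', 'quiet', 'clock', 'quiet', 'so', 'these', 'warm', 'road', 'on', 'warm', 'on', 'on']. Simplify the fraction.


Tokens: 13
Unique types: ('clock', 'on', 'quiet', 'road', 'so', 'these', 'warm') = 7
TTR = 7/13
Already in lowest terms.

7/13


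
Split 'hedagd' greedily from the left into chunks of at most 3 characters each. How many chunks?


'hedagd' has 6 characters.
Chunking with max size 3:
  Chunk 1: 'hed' (positions 0-2)
  Chunk 2: 'agd' (positions 3-5)
Total chunks: ceil(6 / 3) = 2

2


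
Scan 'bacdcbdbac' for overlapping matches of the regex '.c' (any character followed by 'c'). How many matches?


Pattern: .c means any character followed by 'c'.
Scanning 'bacdcbdbac' position-by-position:
  Pos 0: window 'ba' -> no
  Pos 1: window 'ac' -> MATCH
  Pos 2: window 'cd' -> no
  Pos 3: window 'dc' -> MATCH
  Pos 4: window 'cb' -> no
  Pos 5: window 'bd' -> no
  Pos 6: window 'db' -> no
  Pos 7: window 'ba' -> no
  Pos 8: window 'ac' -> MATCH
  Pos 9: window 'c' -> no
Total matches: 3

3


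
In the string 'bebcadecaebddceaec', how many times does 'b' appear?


Scanning 'bebcadecaebddceaec' for 'b':
  Position 0: 'b' -> MATCH (count: 1)
  Position 2: 'b' -> MATCH (count: 2)
  Position 10: 'b' -> MATCH (count: 3)
Total occurrences of 'b': 3

3
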